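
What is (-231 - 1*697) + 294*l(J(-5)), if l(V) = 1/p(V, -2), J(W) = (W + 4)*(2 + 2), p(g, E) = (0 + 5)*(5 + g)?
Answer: -4346/5 ≈ -869.20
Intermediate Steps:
p(g, E) = 25 + 5*g (p(g, E) = 5*(5 + g) = 25 + 5*g)
J(W) = 16 + 4*W (J(W) = (4 + W)*4 = 16 + 4*W)
l(V) = 1/(25 + 5*V)
(-231 - 1*697) + 294*l(J(-5)) = (-231 - 1*697) + 294*(1/(5*(5 + (16 + 4*(-5))))) = (-231 - 697) + 294*(1/(5*(5 + (16 - 20)))) = -928 + 294*(1/(5*(5 - 4))) = -928 + 294*((⅕)/1) = -928 + 294*((⅕)*1) = -928 + 294*(⅕) = -928 + 294/5 = -4346/5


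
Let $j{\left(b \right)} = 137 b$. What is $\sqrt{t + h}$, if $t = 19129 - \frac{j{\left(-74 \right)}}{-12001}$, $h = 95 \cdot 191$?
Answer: $\frac{8 \sqrt{83878577299}}{12001} \approx 193.06$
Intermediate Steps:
$h = 18145$
$t = \frac{229556991}{12001}$ ($t = 19129 - \frac{137 \left(-74\right)}{-12001} = 19129 - \left(-10138\right) \left(- \frac{1}{12001}\right) = 19129 - \frac{10138}{12001} = \frac{229556991}{12001} \approx 19128.0$)
$\sqrt{t + h} = \sqrt{\frac{229556991}{12001} + 18145} = \sqrt{\frac{447315136}{12001}} = \frac{8 \sqrt{83878577299}}{12001}$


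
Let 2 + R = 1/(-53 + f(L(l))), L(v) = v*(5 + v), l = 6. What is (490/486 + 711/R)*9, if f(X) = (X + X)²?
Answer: -2992728238/938007 ≈ -3190.5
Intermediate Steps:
f(X) = 4*X² (f(X) = (2*X)² = 4*X²)
R = -34741/17371 (R = -2 + 1/(-53 + 4*(6*(5 + 6))²) = -2 + 1/(-53 + 4*(6*11)²) = -2 + 1/(-53 + 4*66²) = -2 + 1/(-53 + 4*4356) = -2 + 1/(-53 + 17424) = -2 + 1/17371 = -34741/17371 ≈ -1.9999)
(490/486 + 711/R)*9 = (490/486 + 711/(-34741/17371))*9 = (490*(1/486) + 711*(-17371/34741))*9 = (245/243 - 12350781/34741)*9 = -2992728238/8442063*9 = -2992728238/938007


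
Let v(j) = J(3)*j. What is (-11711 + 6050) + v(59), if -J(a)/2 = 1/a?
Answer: -17101/3 ≈ -5700.3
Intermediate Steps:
J(a) = -2/a
v(j) = -2*j/3 (v(j) = (-2/3)*j = (-2*⅓)*j = -2*j/3)
(-11711 + 6050) + v(59) = (-11711 + 6050) - ⅔*59 = -5661 - 118/3 = -17101/3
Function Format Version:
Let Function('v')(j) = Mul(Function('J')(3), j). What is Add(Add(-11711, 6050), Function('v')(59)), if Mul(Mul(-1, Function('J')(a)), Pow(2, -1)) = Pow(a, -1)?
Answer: Rational(-17101, 3) ≈ -5700.3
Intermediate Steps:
Function('J')(a) = Mul(-2, Pow(a, -1))
Function('v')(j) = Mul(Rational(-2, 3), j) (Function('v')(j) = Mul(Mul(-2, Pow(3, -1)), j) = Mul(Mul(-2, Rational(1, 3)), j) = Mul(Rational(-2, 3), j))
Add(Add(-11711, 6050), Function('v')(59)) = Add(Add(-11711, 6050), Mul(Rational(-2, 3), 59)) = Add(-5661, Rational(-118, 3)) = Rational(-17101, 3)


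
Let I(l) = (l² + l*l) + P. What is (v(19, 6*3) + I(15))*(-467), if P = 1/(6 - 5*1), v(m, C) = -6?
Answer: -207815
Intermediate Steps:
P = 1 (P = 1/(6 - 5) = 1/1 = 1)
I(l) = 1 + 2*l² (I(l) = (l² + l*l) + 1 = (l² + l²) + 1 = 2*l² + 1 = 1 + 2*l²)
(v(19, 6*3) + I(15))*(-467) = (-6 + (1 + 2*15²))*(-467) = (-6 + (1 + 2*225))*(-467) = (-6 + (1 + 450))*(-467) = (-6 + 451)*(-467) = 445*(-467) = -207815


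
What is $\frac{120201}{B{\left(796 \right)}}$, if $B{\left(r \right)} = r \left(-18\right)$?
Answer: $- \frac{40067}{4776} \approx -8.3892$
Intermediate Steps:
$B{\left(r \right)} = - 18 r$
$\frac{120201}{B{\left(796 \right)}} = \frac{120201}{\left(-18\right) 796} = \frac{120201}{-14328} = 120201 \left(- \frac{1}{14328}\right) = - \frac{40067}{4776}$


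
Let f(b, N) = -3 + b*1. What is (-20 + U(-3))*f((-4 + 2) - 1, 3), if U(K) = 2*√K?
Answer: 120 - 12*I*√3 ≈ 120.0 - 20.785*I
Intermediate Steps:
f(b, N) = -3 + b
(-20 + U(-3))*f((-4 + 2) - 1, 3) = (-20 + 2*√(-3))*(-3 + ((-4 + 2) - 1)) = (-20 + 2*(I*√3))*(-3 + (-2 - 1)) = (-20 + 2*I*√3)*(-3 - 3) = (-20 + 2*I*√3)*(-6) = 120 - 12*I*√3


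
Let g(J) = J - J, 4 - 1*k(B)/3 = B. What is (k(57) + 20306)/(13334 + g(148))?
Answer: 20147/13334 ≈ 1.5110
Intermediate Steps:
k(B) = 12 - 3*B
g(J) = 0
(k(57) + 20306)/(13334 + g(148)) = ((12 - 3*57) + 20306)/(13334 + 0) = ((12 - 171) + 20306)/13334 = (-159 + 20306)*(1/13334) = 20147*(1/13334) = 20147/13334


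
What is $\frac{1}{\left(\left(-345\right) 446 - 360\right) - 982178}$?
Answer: $- \frac{1}{1136408} \approx -8.7997 \cdot 10^{-7}$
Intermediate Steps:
$\frac{1}{\left(\left(-345\right) 446 - 360\right) - 982178} = \frac{1}{\left(-153870 - 360\right) - 982178} = \frac{1}{-154230 - 982178} = \frac{1}{-1136408} = - \frac{1}{1136408}$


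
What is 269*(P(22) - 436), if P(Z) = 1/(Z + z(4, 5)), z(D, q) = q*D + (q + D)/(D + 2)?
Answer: -10203170/87 ≈ -1.1728e+5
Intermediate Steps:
z(D, q) = D*q + (D + q)/(2 + D)
P(Z) = 1/(43/2 + Z) (P(Z) = 1/(Z + (4 + 5 + 5*4**2 + 2*4*5)/(2 + 4)) = 1/(Z + (4 + 5 + 5*16 + 40)/6) = 1/(Z + (4 + 5 + 80 + 40)/6) = 1/(Z + (1/6)*129) = 1/(Z + 43/2) = 1/(43/2 + Z))
269*(P(22) - 436) = 269*(2/(43 + 2*22) - 436) = 269*(2/(43 + 44) - 436) = 269*(2/87 - 436) = 269*(-37930/87) = -10203170/87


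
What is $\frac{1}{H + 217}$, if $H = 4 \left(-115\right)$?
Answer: $- \frac{1}{243} \approx -0.0041152$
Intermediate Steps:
$H = -460$
$\frac{1}{H + 217} = \frac{1}{-460 + 217} = \frac{1}{-243} = - \frac{1}{243}$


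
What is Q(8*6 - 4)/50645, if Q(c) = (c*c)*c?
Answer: 85184/50645 ≈ 1.6820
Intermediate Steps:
Q(c) = c³ (Q(c) = c²*c = c³)
Q(8*6 - 4)/50645 = (8*6 - 4)³/50645 = (48 - 4)³*(1/50645) = 44³*(1/50645) = 85184*(1/50645) = 85184/50645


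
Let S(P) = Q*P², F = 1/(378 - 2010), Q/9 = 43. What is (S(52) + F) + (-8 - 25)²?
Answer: 1709580383/1632 ≈ 1.0475e+6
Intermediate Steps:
Q = 387 (Q = 9*43 = 387)
F = -1/1632 (F = 1/(-1632) = -1/1632 ≈ -0.00061275)
S(P) = 387*P²
(S(52) + F) + (-8 - 25)² = (387*52² - 1/1632) + (-8 - 25)² = (387*2704 - 1/1632) + (-33)² = (1046448 - 1/1632) + 1089 = 1707803135/1632 + 1089 = 1709580383/1632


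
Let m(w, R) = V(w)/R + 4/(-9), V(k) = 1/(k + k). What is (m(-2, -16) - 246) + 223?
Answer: -13495/576 ≈ -23.429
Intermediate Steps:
V(k) = 1/(2*k)
m(w, R) = -4/9 + 1/(2*R*w) (m(w, R) = (1/(2*w))/R + 4/(-9) = 1/(2*R*w) + 4*(-1/9) = 1/(2*R*w) - 4/9 = -4/9 + 1/(2*R*w))
(m(-2, -16) - 246) + 223 = ((-4/9 + (1/2)/(-16*(-2))) - 246) + 223 = ((-4/9 + (1/2)*(-1/16)*(-1/2)) - 246) + 223 = ((-4/9 + 1/64) - 246) + 223 = (-247/576 - 246) + 223 = -141943/576 + 223 = -13495/576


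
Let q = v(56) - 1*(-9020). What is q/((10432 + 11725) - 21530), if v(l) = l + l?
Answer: 3044/209 ≈ 14.565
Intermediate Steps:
v(l) = 2*l
q = 9132 (q = 2*56 - 1*(-9020) = 112 + 9020 = 9132)
q/((10432 + 11725) - 21530) = 9132/((10432 + 11725) - 21530) = 9132/(22157 - 21530) = 9132/627 = 9132*(1/627) = 3044/209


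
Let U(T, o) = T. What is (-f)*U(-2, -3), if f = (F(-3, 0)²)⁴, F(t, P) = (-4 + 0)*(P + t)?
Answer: 859963392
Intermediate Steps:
F(t, P) = -4*P - 4*t (F(t, P) = -4*(P + t) = -4*P - 4*t)
f = 429981696 (f = ((-4*0 - 4*(-3))²)⁴ = ((0 + 12)²)⁴ = (12²)⁴ = 144⁴ = 429981696)
(-f)*U(-2, -3) = -1*429981696*(-2) = -429981696*(-2) = 859963392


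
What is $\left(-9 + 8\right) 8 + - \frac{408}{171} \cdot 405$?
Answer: $- \frac{18512}{19} \approx -974.32$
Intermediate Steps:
$\left(-9 + 8\right) 8 + - \frac{408}{171} \cdot 405 = \left(-1\right) 8 + \left(-408\right) \frac{1}{171} \cdot 405 = -8 - \frac{18360}{19} = - \frac{18512}{19}$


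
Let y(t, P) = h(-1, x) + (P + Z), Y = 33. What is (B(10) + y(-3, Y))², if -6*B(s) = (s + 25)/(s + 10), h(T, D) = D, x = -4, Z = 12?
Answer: 954529/576 ≈ 1657.2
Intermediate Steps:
y(t, P) = 8 + P (y(t, P) = -4 + (P + 12) = -4 + (12 + P) = 8 + P)
B(s) = -(25 + s)/(6*(10 + s)) (B(s) = -(s + 25)/(6*(s + 10)) = -(25 + s)/(6*(10 + s)))
(B(10) + y(-3, Y))² = ((-25 - 1*10)/(6*(10 + 10)) + (8 + 33))² = ((⅙)*(-25 - 10)/20 + 41)² = ((⅙)*(1/20)*(-35) + 41)² = (-7/24 + 41)² = (977/24)² = 954529/576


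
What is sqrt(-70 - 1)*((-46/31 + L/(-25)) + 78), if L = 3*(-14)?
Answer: 60602*I*sqrt(71)/775 ≈ 658.89*I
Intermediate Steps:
L = -42
sqrt(-70 - 1)*((-46/31 + L/(-25)) + 78) = sqrt(-70 - 1)*((-46/31 - 42/(-25)) + 78) = sqrt(-71)*((-46*1/31 - 42*(-1/25)) + 78) = (I*sqrt(71))*((-46/31 + 42/25) + 78) = (I*sqrt(71))*(152/775 + 78) = (I*sqrt(71))*(60602/775) = 60602*I*sqrt(71)/775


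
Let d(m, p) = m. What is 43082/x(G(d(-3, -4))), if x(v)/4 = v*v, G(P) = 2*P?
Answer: 21541/72 ≈ 299.18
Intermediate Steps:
x(v) = 4*v**2 (x(v) = 4*(v*v) = 4*v**2)
43082/x(G(d(-3, -4))) = 43082/((4*(2*(-3))**2)) = 43082/((4*(-6)**2)) = 43082/((4*36)) = 43082/144 = 43082*(1/144) = 21541/72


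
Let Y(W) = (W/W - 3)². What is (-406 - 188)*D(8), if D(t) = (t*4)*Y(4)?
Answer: -76032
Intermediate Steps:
Y(W) = 4 (Y(W) = (1 - 3)² = (-2)² = 4)
D(t) = 16*t (D(t) = (t*4)*4 = (4*t)*4 = 16*t)
(-406 - 188)*D(8) = (-406 - 188)*(16*8) = -594*128 = -76032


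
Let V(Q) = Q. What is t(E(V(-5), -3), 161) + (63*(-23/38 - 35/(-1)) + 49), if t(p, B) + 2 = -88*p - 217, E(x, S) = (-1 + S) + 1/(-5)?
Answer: 449629/190 ≈ 2366.5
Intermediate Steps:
E(x, S) = -6/5 + S (E(x, S) = (-1 + S) + 1*(-⅕) = (-1 + S) - ⅕ = -6/5 + S)
t(p, B) = -219 - 88*p (t(p, B) = -2 + (-88*p - 217) = -2 + (-217 - 88*p) = -219 - 88*p)
t(E(V(-5), -3), 161) + (63*(-23/38 - 35/(-1)) + 49) = (-219 - 88*(-6/5 - 3)) + (63*(-23/38 - 35/(-1)) + 49) = (-219 - 88*(-21/5)) + (63*(-23*1/38 - 35*(-1)) + 49) = (-219 + 1848/5) + (63*(-23/38 + 35) + 49) = 753/5 + (63*(1307/38) + 49) = 753/5 + (82341/38 + 49) = 753/5 + 84203/38 = 449629/190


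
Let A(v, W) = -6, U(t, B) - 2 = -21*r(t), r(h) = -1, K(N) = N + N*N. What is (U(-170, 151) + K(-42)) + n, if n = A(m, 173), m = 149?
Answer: 1739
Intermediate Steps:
K(N) = N + N**2
U(t, B) = 23 (U(t, B) = 2 - 21*(-1) = 2 + 21 = 23)
n = -6
(U(-170, 151) + K(-42)) + n = (23 - 42*(1 - 42)) - 6 = (23 - 42*(-41)) - 6 = (23 + 1722) - 6 = 1745 - 6 = 1739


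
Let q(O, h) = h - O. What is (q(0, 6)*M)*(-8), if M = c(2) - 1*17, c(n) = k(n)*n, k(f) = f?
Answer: 624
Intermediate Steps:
c(n) = n² (c(n) = n*n = n²)
M = -13 (M = 2² - 1*17 = 4 - 17 = -13)
(q(0, 6)*M)*(-8) = ((6 - 1*0)*(-13))*(-8) = ((6 + 0)*(-13))*(-8) = (6*(-13))*(-8) = -78*(-8) = 624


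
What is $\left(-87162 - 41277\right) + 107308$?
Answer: $-21131$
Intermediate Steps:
$\left(-87162 - 41277\right) + 107308 = -128439 + 107308 = -21131$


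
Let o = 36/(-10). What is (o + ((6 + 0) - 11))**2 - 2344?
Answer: -56751/25 ≈ -2270.0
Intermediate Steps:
o = -18/5 (o = 36*(-1/10) = -18/5 ≈ -3.6000)
(o + ((6 + 0) - 11))**2 - 2344 = (-18/5 + ((6 + 0) - 11))**2 - 2344 = (-18/5 + (6 - 11))**2 - 2344 = (-18/5 - 5)**2 - 2344 = (-43/5)**2 - 2344 = 1849/25 - 2344 = -56751/25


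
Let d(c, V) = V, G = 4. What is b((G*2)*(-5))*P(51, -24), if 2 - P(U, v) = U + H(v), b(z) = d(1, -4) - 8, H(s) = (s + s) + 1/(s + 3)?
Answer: 80/7 ≈ 11.429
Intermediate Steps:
H(s) = 1/(3 + s) + 2*s (H(s) = 2*s + 1/(3 + s) = 1/(3 + s) + 2*s)
b(z) = -12 (b(z) = -4 - 8 = -12)
P(U, v) = 2 - U - (1 + 2*v**2 + 6*v)/(3 + v) (P(U, v) = 2 - (U + (1 + 2*v**2 + 6*v)/(3 + v)) = 2 + (-U - (1 + 2*v**2 + 6*v)/(3 + v)) = 2 - U - (1 + 2*v**2 + 6*v)/(3 + v))
b((G*2)*(-5))*P(51, -24) = -12*(-1 - 6*(-24) - 2*(-24)**2 + (2 - 1*51)*(3 - 24))/(3 - 24) = -12*(-1 + 144 - 2*576 + (2 - 51)*(-21))/(-21) = -(-4)*(-1 + 144 - 1152 - 49*(-21))/7 = -(-4)*(-1 + 144 - 1152 + 1029)/7 = -(-4)*20/7 = -12*(-20/21) = 80/7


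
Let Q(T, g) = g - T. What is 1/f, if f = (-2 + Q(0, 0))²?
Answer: ¼ ≈ 0.25000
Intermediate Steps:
f = 4 (f = (-2 + (0 - 1*0))² = (-2 + (0 + 0))² = (-2 + 0)² = (-2)² = 4)
1/f = 1/4 = ¼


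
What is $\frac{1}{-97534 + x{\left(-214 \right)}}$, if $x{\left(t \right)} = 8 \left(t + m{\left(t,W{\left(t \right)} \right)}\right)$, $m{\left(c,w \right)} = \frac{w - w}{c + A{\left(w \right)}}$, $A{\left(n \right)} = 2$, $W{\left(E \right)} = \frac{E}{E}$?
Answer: $- \frac{1}{99246} \approx -1.0076 \cdot 10^{-5}$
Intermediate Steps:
$W{\left(E \right)} = 1$
$m{\left(c,w \right)} = 0$ ($m{\left(c,w \right)} = \frac{w - w}{c + 2} = \frac{0}{2 + c} = 0$)
$x{\left(t \right)} = 8 t$ ($x{\left(t \right)} = 8 \left(t + 0\right) = 8 t$)
$\frac{1}{-97534 + x{\left(-214 \right)}} = \frac{1}{-97534 + 8 \left(-214\right)} = \frac{1}{-97534 - 1712} = \frac{1}{-99246} = - \frac{1}{99246}$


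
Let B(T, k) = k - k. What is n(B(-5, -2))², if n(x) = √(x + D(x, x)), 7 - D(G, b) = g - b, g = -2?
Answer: 9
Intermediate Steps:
B(T, k) = 0
D(G, b) = 9 + b (D(G, b) = 7 - (-2 - b) = 7 + (2 + b) = 9 + b)
n(x) = √(9 + 2*x) (n(x) = √(x + (9 + x)) = √(9 + 2*x))
n(B(-5, -2))² = (√(9 + 2*0))² = (√(9 + 0))² = (√9)² = 3² = 9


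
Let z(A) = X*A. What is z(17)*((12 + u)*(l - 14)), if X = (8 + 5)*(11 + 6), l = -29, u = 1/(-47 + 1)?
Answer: -89014601/46 ≈ -1.9351e+6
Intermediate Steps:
u = -1/46 (u = 1/(-46) = -1/46 ≈ -0.021739)
X = 221 (X = 13*17 = 221)
z(A) = 221*A
z(17)*((12 + u)*(l - 14)) = (221*17)*((12 - 1/46)*(-29 - 14)) = 3757*((551/46)*(-43)) = 3757*(-23693/46) = -89014601/46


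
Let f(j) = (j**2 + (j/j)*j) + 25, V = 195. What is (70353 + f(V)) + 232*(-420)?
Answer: 11158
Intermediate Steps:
f(j) = 25 + j + j**2 (f(j) = (j**2 + 1*j) + 25 = (j**2 + j) + 25 = (j + j**2) + 25 = 25 + j + j**2)
(70353 + f(V)) + 232*(-420) = (70353 + (25 + 195 + 195**2)) + 232*(-420) = (70353 + (25 + 195 + 38025)) - 97440 = (70353 + 38245) - 97440 = 108598 - 97440 = 11158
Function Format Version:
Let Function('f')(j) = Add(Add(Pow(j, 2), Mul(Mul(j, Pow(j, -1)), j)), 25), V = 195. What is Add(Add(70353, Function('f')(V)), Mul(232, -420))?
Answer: 11158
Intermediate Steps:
Function('f')(j) = Add(25, j, Pow(j, 2)) (Function('f')(j) = Add(Add(Pow(j, 2), Mul(1, j)), 25) = Add(Add(Pow(j, 2), j), 25) = Add(Add(j, Pow(j, 2)), 25) = Add(25, j, Pow(j, 2)))
Add(Add(70353, Function('f')(V)), Mul(232, -420)) = Add(Add(70353, Add(25, 195, Pow(195, 2))), Mul(232, -420)) = Add(Add(70353, Add(25, 195, 38025)), -97440) = Add(Add(70353, 38245), -97440) = Add(108598, -97440) = 11158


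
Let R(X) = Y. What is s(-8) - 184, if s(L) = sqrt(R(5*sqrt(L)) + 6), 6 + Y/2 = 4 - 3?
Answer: -184 + 2*I ≈ -184.0 + 2.0*I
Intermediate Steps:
Y = -10 (Y = -12 + 2*(4 - 3) = -12 + 2*1 = -12 + 2 = -10)
R(X) = -10
s(L) = 2*I (s(L) = sqrt(-10 + 6) = sqrt(-4) = 2*I)
s(-8) - 184 = 2*I - 184 = -184 + 2*I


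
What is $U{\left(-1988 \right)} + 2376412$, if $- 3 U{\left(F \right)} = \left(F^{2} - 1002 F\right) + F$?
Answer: $\frac{1187104}{3} \approx 3.957 \cdot 10^{5}$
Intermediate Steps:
$U{\left(F \right)} = - \frac{F^{2}}{3} + \frac{1001 F}{3}$ ($U{\left(F \right)} = - \frac{\left(F^{2} - 1002 F\right) + F}{3} = - \frac{F^{2} - 1001 F}{3} = - \frac{F^{2}}{3} + \frac{1001 F}{3}$)
$U{\left(-1988 \right)} + 2376412 = \frac{1}{3} \left(-1988\right) \left(1001 - -1988\right) + 2376412 = \frac{1}{3} \left(-1988\right) \left(1001 + 1988\right) + 2376412 = \frac{1}{3} \left(-1988\right) 2989 + 2376412 = - \frac{5942132}{3} + 2376412 = \frac{1187104}{3}$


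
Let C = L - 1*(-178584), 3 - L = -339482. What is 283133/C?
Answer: 283133/518069 ≈ 0.54652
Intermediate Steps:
L = 339485 (L = 3 - 1*(-339482) = 3 + 339482 = 339485)
C = 518069 (C = 339485 - 1*(-178584) = 339485 + 178584 = 518069)
283133/C = 283133/518069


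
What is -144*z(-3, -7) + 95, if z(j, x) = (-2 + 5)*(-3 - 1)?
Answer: 1823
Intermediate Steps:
z(j, x) = -12 (z(j, x) = 3*(-4) = -12)
-144*z(-3, -7) + 95 = -144*(-12) + 95 = 1728 + 95 = 1823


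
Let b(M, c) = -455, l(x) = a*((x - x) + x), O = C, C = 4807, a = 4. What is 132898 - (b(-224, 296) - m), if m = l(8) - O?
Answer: 128578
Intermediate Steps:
O = 4807
l(x) = 4*x (l(x) = 4*((x - x) + x) = 4*(0 + x) = 4*x)
m = -4775 (m = 4*8 - 1*4807 = 32 - 4807 = -4775)
132898 - (b(-224, 296) - m) = 132898 - (-455 - 1*(-4775)) = 132898 - (-455 + 4775) = 132898 - 1*4320 = 132898 - 4320 = 128578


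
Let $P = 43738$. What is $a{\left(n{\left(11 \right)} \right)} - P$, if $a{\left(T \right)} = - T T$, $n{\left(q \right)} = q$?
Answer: $-43859$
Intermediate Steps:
$a{\left(T \right)} = - T^{2}$
$a{\left(n{\left(11 \right)} \right)} - P = - 11^{2} - 43738 = \left(-1\right) 121 - 43738 = -121 - 43738 = -43859$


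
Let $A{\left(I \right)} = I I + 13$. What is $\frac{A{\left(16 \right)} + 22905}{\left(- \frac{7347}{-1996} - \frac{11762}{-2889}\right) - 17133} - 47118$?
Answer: $- \frac{4653120124921062}{98751782617} \approx -47119.0$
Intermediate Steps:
$A{\left(I \right)} = 13 + I^{2}$ ($A{\left(I \right)} = I^{2} + 13 = 13 + I^{2}$)
$\frac{A{\left(16 \right)} + 22905}{\left(- \frac{7347}{-1996} - \frac{11762}{-2889}\right) - 17133} - 47118 = \frac{\left(13 + 16^{2}\right) + 22905}{\left(- \frac{7347}{-1996} - \frac{11762}{-2889}\right) - 17133} - 47118 = \frac{\left(13 + 256\right) + 22905}{\left(\left(-7347\right) \left(- \frac{1}{1996}\right) - - \frac{11762}{2889}\right) - 17133} - 47118 = \frac{269 + 22905}{\left(\frac{7347}{1996} + \frac{11762}{2889}\right) - 17133} - 47118 = \frac{23174}{\frac{44702435}{5766444} - 17133} - 47118 = \frac{23174}{- \frac{98751782617}{5766444}} - 47118 = 23174 \left(- \frac{5766444}{98751782617}\right) - 47118 = - \frac{133631573256}{98751782617} - 47118 = - \frac{4653120124921062}{98751782617}$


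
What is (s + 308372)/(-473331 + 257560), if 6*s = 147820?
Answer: -999026/647313 ≈ -1.5433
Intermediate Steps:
s = 73910/3 (s = (⅙)*147820 = 73910/3 ≈ 24637.)
(s + 308372)/(-473331 + 257560) = (73910/3 + 308372)/(-473331 + 257560) = (999026/3)/(-215771) = (999026/3)*(-1/215771) = -999026/647313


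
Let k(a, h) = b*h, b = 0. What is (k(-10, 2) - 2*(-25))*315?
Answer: 15750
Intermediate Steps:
k(a, h) = 0 (k(a, h) = 0*h = 0)
(k(-10, 2) - 2*(-25))*315 = (0 - 2*(-25))*315 = (0 + 50)*315 = 50*315 = 15750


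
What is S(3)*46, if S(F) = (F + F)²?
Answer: 1656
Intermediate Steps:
S(F) = 4*F² (S(F) = (2*F)² = 4*F²)
S(3)*46 = (4*3²)*46 = (4*9)*46 = 36*46 = 1656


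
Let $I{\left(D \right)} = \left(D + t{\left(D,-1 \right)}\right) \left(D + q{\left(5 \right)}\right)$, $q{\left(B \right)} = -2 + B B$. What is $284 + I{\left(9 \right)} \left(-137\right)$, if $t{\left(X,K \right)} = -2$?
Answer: $-30404$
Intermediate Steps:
$q{\left(B \right)} = -2 + B^{2}$
$I{\left(D \right)} = \left(-2 + D\right) \left(23 + D\right)$ ($I{\left(D \right)} = \left(D - 2\right) \left(D - \left(2 - 5^{2}\right)\right) = \left(-2 + D\right) \left(D + \left(-2 + 25\right)\right) = \left(-2 + D\right) \left(D + 23\right) = \left(-2 + D\right) \left(23 + D\right)$)
$284 + I{\left(9 \right)} \left(-137\right) = 284 + \left(-46 + 9^{2} + 21 \cdot 9\right) \left(-137\right) = 284 + \left(-46 + 81 + 189\right) \left(-137\right) = 284 + 224 \left(-137\right) = 284 - 30688 = -30404$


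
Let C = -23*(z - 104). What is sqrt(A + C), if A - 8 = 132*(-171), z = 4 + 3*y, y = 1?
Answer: I*sqrt(20333) ≈ 142.59*I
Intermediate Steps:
z = 7 (z = 4 + 3*1 = 4 + 3 = 7)
A = -22564 (A = 8 + 132*(-171) = 8 - 22572 = -22564)
C = 2231 (C = -23*(7 - 104) = -23*(-97) = 2231)
sqrt(A + C) = sqrt(-22564 + 2231) = sqrt(-20333) = I*sqrt(20333)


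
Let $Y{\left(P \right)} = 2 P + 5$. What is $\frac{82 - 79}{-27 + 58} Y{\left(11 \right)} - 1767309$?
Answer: $- \frac{54786498}{31} \approx -1.7673 \cdot 10^{6}$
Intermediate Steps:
$Y{\left(P \right)} = 5 + 2 P$
$\frac{82 - 79}{-27 + 58} Y{\left(11 \right)} - 1767309 = \frac{82 - 79}{-27 + 58} \left(5 + 2 \cdot 11\right) - 1767309 = \frac{82 - 79}{31} \left(5 + 22\right) - 1767309 = 3 \cdot \frac{1}{31} \cdot 27 - 1767309 = \frac{3}{31} \cdot 27 - 1767309 = \frac{81}{31} - 1767309 = - \frac{54786498}{31}$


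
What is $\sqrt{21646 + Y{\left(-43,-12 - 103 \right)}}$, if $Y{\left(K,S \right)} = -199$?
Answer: $3 \sqrt{2383} \approx 146.45$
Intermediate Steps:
$\sqrt{21646 + Y{\left(-43,-12 - 103 \right)}} = \sqrt{21646 - 199} = \sqrt{21447} = 3 \sqrt{2383}$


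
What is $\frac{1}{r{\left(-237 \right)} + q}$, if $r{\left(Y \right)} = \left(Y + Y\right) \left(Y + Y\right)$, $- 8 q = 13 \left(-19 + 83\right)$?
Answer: $\frac{1}{224572} \approx 4.4529 \cdot 10^{-6}$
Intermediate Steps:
$q = -104$ ($q = - \frac{13 \left(-19 + 83\right)}{8} = - \frac{13 \cdot 64}{8} = \left(- \frac{1}{8}\right) 832 = -104$)
$r{\left(Y \right)} = 4 Y^{2}$ ($r{\left(Y \right)} = 2 Y 2 Y = 4 Y^{2}$)
$\frac{1}{r{\left(-237 \right)} + q} = \frac{1}{4 \left(-237\right)^{2} - 104} = \frac{1}{4 \cdot 56169 - 104} = \frac{1}{224676 - 104} = \frac{1}{224572}$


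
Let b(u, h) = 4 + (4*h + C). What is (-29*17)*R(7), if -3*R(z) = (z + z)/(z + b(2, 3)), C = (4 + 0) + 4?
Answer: 6902/93 ≈ 74.215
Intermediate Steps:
C = 8 (C = 4 + 4 = 8)
b(u, h) = 12 + 4*h (b(u, h) = 4 + (4*h + 8) = 4 + (8 + 4*h) = 12 + 4*h)
R(z) = -2*z/(3*(24 + z)) (R(z) = -(z + z)/(3*(z + (12 + 4*3))) = -2*z/(3*(z + (12 + 12))) = -2*z/(3*(z + 24)) = -2*z/(3*(24 + z)))
(-29*17)*R(7) = (-29*17)*(-2*7/(72 + 3*7)) = -(-986)*7/(72 + 21) = -(-986)*7/93 = -493*(-14/93) = 6902/93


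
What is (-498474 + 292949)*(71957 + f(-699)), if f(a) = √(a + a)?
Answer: -14788962425 - 205525*I*√1398 ≈ -1.4789e+10 - 7.6845e+6*I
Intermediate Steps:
f(a) = √2*√a (f(a) = √(2*a) = √2*√a)
(-498474 + 292949)*(71957 + f(-699)) = (-498474 + 292949)*(71957 + √2*√(-699)) = -205525*(71957 + √2*(I*√699)) = -205525*(71957 + I*√1398) = -14788962425 - 205525*I*√1398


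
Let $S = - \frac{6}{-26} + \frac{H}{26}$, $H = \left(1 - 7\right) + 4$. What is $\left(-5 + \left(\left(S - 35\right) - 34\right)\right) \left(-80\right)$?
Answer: $\frac{76800}{13} \approx 5907.7$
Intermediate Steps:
$H = -2$ ($H = -6 + 4 = -2$)
$S = \frac{2}{13}$ ($S = - \frac{6}{-26} - \frac{2}{26} = \left(-6\right) \left(- \frac{1}{26}\right) - \frac{1}{13} = \frac{3}{13} - \frac{1}{13} = \frac{2}{13} \approx 0.15385$)
$\left(-5 + \left(\left(S - 35\right) - 34\right)\right) \left(-80\right) = \left(-5 + \left(\left(\frac{2}{13} - 35\right) - 34\right)\right) \left(-80\right) = \left(-5 - \frac{895}{13}\right) \left(-80\right) = \left(- \frac{960}{13}\right) \left(-80\right) = \frac{76800}{13}$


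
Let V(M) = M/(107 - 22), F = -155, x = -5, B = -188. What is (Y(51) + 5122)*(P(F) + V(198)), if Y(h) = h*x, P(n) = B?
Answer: -76810994/85 ≈ -9.0366e+5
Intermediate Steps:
P(n) = -188
Y(h) = -5*h (Y(h) = h*(-5) = -5*h)
V(M) = M/85
(Y(51) + 5122)*(P(F) + V(198)) = (-5*51 + 5122)*(-188 + (1/85)*198) = (-255 + 5122)*(-188 + 198/85) = 4867*(-15782/85) = -76810994/85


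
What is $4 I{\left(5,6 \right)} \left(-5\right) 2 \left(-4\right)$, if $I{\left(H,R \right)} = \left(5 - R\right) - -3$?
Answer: $320$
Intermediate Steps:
$I{\left(H,R \right)} = 8 - R$ ($I{\left(H,R \right)} = \left(5 - R\right) + 3 = 8 - R$)
$4 I{\left(5,6 \right)} \left(-5\right) 2 \left(-4\right) = 4 \left(8 - 6\right) \left(-5\right) 2 \left(-4\right) = 4 \left(8 - 6\right) \left(\left(-10\right) \left(-4\right)\right) = 4 \cdot 2 \cdot 40 = 8 \cdot 40 = 320$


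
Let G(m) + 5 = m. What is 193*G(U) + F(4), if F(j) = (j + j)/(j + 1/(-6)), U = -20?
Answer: -110927/23 ≈ -4822.9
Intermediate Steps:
G(m) = -5 + m
F(j) = 2*j/(-⅙ + j) (F(j) = (2*j)/(j - ⅙) = (2*j)/(-⅙ + j) = 2*j/(-⅙ + j))
193*G(U) + F(4) = 193*(-5 - 20) + 12*4/(-1 + 6*4) = 193*(-25) + 12*4/(-1 + 24) = -4825 + 12*4/23 = -4825 + 12*4*(1/23) = -4825 + 48/23 = -110927/23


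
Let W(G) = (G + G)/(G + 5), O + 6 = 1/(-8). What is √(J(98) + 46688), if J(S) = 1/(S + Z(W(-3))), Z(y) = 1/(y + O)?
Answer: √264904221674/2382 ≈ 216.07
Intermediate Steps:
O = -49/8 (O = -6 + 1/(-8) = -6 - ⅛ = -49/8 ≈ -6.1250)
W(G) = 2*G/(5 + G) (W(G) = (2*G)/(5 + G) = 2*G/(5 + G))
Z(y) = 1/(-49/8 + y) (Z(y) = 1/(y - 49/8) = 1/(-49/8 + y))
J(S) = 1/(-8/73 + S) (J(S) = 1/(S + 8/(-49 + 8*(2*(-3)/(5 - 3)))) = 1/(S + 8/(-49 + 8*(2*(-3)/2))) = 1/(S + 8/(-49 + 8*(2*(-3)*(½)))) = 1/(S + 8/(-49 + 8*(-3))) = 1/(S + 8/(-49 - 24)) = 1/(S + 8/(-73)) = 1/(S + 8*(-1/73)) = 1/(S - 8/73) = 1/(-8/73 + S))
√(J(98) + 46688) = √(73/(-8 + 73*98) + 46688) = √(73/(-8 + 7154) + 46688) = √(73/7146 + 46688) = √(333632521/7146) = √264904221674/2382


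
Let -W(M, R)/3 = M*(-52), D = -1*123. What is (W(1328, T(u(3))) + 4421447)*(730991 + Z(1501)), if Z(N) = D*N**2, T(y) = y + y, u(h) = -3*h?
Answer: -1279294253597180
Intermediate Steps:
T(y) = 2*y
D = -123
Z(N) = -123*N**2
W(M, R) = 156*M (W(M, R) = -3*M*(-52) = -(-156)*M = 156*M)
(W(1328, T(u(3))) + 4421447)*(730991 + Z(1501)) = (156*1328 + 4421447)*(730991 - 123*1501**2) = (207168 + 4421447)*(730991 - 123*2253001) = 4628615*(730991 - 277119123) = 4628615*(-276388132) = -1279294253597180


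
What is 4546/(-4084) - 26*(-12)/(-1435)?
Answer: -3898859/2930270 ≈ -1.3305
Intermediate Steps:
4546/(-4084) - 26*(-12)/(-1435) = 4546*(-1/4084) + 312*(-1/1435) = -2273/2042 - 312/1435 = -3898859/2930270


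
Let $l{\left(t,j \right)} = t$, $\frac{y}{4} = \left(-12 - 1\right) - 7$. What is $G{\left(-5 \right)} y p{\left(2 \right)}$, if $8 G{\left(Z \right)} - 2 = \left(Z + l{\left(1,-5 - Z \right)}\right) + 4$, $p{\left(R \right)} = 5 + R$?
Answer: $-140$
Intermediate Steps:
$y = -80$ ($y = 4 \left(\left(-12 - 1\right) - 7\right) = 4 \left(-13 - 7\right) = 4 \left(-20\right) = -80$)
$G{\left(Z \right)} = \frac{7}{8} + \frac{Z}{8}$ ($G{\left(Z \right)} = \frac{1}{4} + \frac{\left(Z + 1\right) + 4}{8} = \frac{1}{4} + \frac{\left(1 + Z\right) + 4}{8} = \frac{1}{4} + \frac{5 + Z}{8} = \frac{1}{4} + \left(\frac{5}{8} + \frac{Z}{8}\right) = \frac{7}{8} + \frac{Z}{8}$)
$G{\left(-5 \right)} y p{\left(2 \right)} = \left(\frac{7}{8} + \frac{1}{8} \left(-5\right)\right) \left(-80\right) \left(5 + 2\right) = \left(\frac{7}{8} - \frac{5}{8}\right) \left(-80\right) 7 = \frac{1}{4} \left(-80\right) 7 = \left(-20\right) 7 = -140$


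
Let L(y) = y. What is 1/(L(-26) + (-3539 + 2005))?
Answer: -1/1560 ≈ -0.00064103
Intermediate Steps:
1/(L(-26) + (-3539 + 2005)) = 1/(-26 + (-3539 + 2005)) = 1/(-26 - 1534) = 1/(-1560) = -1/1560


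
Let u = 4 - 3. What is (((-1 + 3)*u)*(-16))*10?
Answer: -320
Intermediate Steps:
u = 1
(((-1 + 3)*u)*(-16))*10 = (((-1 + 3)*1)*(-16))*10 = ((2*1)*(-16))*10 = (2*(-16))*10 = -32*10 = -320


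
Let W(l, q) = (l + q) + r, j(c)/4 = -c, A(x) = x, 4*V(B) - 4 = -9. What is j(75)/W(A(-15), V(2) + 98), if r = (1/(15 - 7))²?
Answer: -19200/5233 ≈ -3.6690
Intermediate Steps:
V(B) = -5/4 (V(B) = 1 + (¼)*(-9) = 1 - 9/4 = -5/4)
j(c) = -4*c (j(c) = 4*(-c) = -4*c)
r = 1/64 (r = (1/8)² = (⅛)² = 1/64 ≈ 0.015625)
W(l, q) = 1/64 + l + q (W(l, q) = (l + q) + 1/64 = 1/64 + l + q)
j(75)/W(A(-15), V(2) + 98) = (-4*75)/(1/64 - 15 + (-5/4 + 98)) = -300/(1/64 - 15 + 387/4) = -300/5233/64 = -300*64/5233 = -19200/5233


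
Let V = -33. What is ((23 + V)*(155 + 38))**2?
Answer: 3724900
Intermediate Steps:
((23 + V)*(155 + 38))**2 = ((23 - 33)*(155 + 38))**2 = (-10*193)**2 = (-1930)**2 = 3724900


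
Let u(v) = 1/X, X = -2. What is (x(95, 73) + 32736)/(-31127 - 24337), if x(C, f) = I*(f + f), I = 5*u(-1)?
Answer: -32371/55464 ≈ -0.58364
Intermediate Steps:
u(v) = -½ (u(v) = 1/(-2) = -½)
I = -5/2 (I = 5*(-½) = -5/2 ≈ -2.5000)
x(C, f) = -5*f (x(C, f) = -5*(f + f)/2 = -5*f)
(x(95, 73) + 32736)/(-31127 - 24337) = (-5*73 + 32736)/(-31127 - 24337) = (-365 + 32736)/(-55464) = 32371*(-1/55464) = -32371/55464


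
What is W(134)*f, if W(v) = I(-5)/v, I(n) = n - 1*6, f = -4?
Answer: 22/67 ≈ 0.32836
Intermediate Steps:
I(n) = -6 + n (I(n) = n - 6 = -6 + n)
W(v) = -11/v (W(v) = (-6 - 5)/v = -11/v)
W(134)*f = -11/134*(-4) = 22/67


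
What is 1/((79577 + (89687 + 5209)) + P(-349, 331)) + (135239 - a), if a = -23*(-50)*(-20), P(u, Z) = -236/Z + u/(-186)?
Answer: 1699752122585065/10741676341 ≈ 1.5824e+5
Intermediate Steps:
P(u, Z) = -236/Z - u/186 (P(u, Z) = -236/Z + u*(-1/186) = -236/Z - u/186)
a = -23000 (a = 1150*(-20) = -23000)
1/((79577 + (89687 + 5209)) + P(-349, 331)) + (135239 - a) = 1/((79577 + (89687 + 5209)) + (-236/331 - 1/186*(-349))) + (135239 - 1*(-23000)) = 1/((79577 + 94896) + (-236*1/331 + 349/186)) + (135239 + 23000) = 1/(174473 + (-236/331 + 349/186)) + 158239 = 1/(174473 + 71623/61566) + 158239 = 1/(10741676341/61566) + 158239 = 61566/10741676341 + 158239 = 1699752122585065/10741676341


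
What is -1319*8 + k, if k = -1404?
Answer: -11956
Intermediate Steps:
-1319*8 + k = -1319*8 - 1404 = -10552 - 1404 = -11956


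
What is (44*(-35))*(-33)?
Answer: 50820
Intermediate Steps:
(44*(-35))*(-33) = -1540*(-33) = 50820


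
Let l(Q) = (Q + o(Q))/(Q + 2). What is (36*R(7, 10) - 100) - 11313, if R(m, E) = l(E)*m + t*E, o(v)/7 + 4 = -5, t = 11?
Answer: -8566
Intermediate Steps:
o(v) = -63 (o(v) = -28 + 7*(-5) = -28 - 35 = -63)
l(Q) = (-63 + Q)/(2 + Q) (l(Q) = (Q - 63)/(Q + 2) = (-63 + Q)/(2 + Q))
R(m, E) = 11*E + m*(-63 + E)/(2 + E) (R(m, E) = ((-63 + E)/(2 + E))*m + 11*E = m*(-63 + E)/(2 + E) + 11*E = 11*E + m*(-63 + E)/(2 + E))
(36*R(7, 10) - 100) - 11313 = (36*((7*(-63 + 10) + 11*10*(2 + 10))/(2 + 10)) - 100) - 11313 = (36*((7*(-53) + 11*10*12)/12) - 100) - 11313 = (36*((-371 + 1320)/12) - 100) - 11313 = (36*((1/12)*949) - 100) - 11313 = (36*(949/12) - 100) - 11313 = (2847 - 100) - 11313 = 2747 - 11313 = -8566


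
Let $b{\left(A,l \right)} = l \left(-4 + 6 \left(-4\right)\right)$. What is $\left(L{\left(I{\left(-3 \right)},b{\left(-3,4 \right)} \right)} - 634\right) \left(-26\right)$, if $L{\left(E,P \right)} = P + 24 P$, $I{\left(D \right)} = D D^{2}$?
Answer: $89284$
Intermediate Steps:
$I{\left(D \right)} = D^{3}$
$b{\left(A,l \right)} = - 28 l$ ($b{\left(A,l \right)} = l \left(-4 - 24\right) = l \left(-28\right) = - 28 l$)
$L{\left(E,P \right)} = 25 P$
$\left(L{\left(I{\left(-3 \right)},b{\left(-3,4 \right)} \right)} - 634\right) \left(-26\right) = \left(25 \left(\left(-28\right) 4\right) - 634\right) \left(-26\right) = \left(25 \left(-112\right) - 634\right) \left(-26\right) = \left(-2800 - 634\right) \left(-26\right) = \left(-3434\right) \left(-26\right) = 89284$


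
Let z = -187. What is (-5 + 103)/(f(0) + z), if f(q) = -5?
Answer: -49/96 ≈ -0.51042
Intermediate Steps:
(-5 + 103)/(f(0) + z) = (-5 + 103)/(-5 - 187) = 98/(-192) = 98*(-1/192) = -49/96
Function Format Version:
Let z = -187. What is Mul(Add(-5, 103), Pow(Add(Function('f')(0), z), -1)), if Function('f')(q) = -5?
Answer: Rational(-49, 96) ≈ -0.51042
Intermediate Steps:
Mul(Add(-5, 103), Pow(Add(Function('f')(0), z), -1)) = Mul(Add(-5, 103), Pow(Add(-5, -187), -1)) = Mul(98, Pow(-192, -1)) = Mul(98, Rational(-1, 192)) = Rational(-49, 96)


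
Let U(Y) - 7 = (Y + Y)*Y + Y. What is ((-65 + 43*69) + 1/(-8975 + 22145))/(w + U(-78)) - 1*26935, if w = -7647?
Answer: -1578527858159/58606500 ≈ -26934.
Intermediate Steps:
U(Y) = 7 + Y + 2*Y² (U(Y) = 7 + ((Y + Y)*Y + Y) = 7 + ((2*Y)*Y + Y) = 7 + (2*Y² + Y) = 7 + (Y + 2*Y²) = 7 + Y + 2*Y²)
((-65 + 43*69) + 1/(-8975 + 22145))/(w + U(-78)) - 1*26935 = ((-65 + 43*69) + 1/(-8975 + 22145))/(-7647 + (7 - 78 + 2*(-78)²)) - 1*26935 = ((-65 + 2967) + 1/13170)/(-7647 + (7 - 78 + 2*6084)) - 26935 = (2902 + 1/13170)/(-7647 + (7 - 78 + 12168)) - 26935 = 38219341/(13170*(-7647 + 12097)) - 26935 = (38219341/13170)/4450 - 26935 = (38219341/13170)*(1/4450) - 26935 = 38219341/58606500 - 26935 = -1578527858159/58606500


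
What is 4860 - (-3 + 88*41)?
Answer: 1255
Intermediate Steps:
4860 - (-3 + 88*41) = 4860 - (-3 + 3608) = 4860 - 1*3605 = 4860 - 3605 = 1255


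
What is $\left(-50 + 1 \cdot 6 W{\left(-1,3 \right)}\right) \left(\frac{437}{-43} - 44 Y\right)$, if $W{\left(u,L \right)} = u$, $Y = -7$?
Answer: $- \frac{717192}{43} \approx -16679.0$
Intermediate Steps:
$\left(-50 + 1 \cdot 6 W{\left(-1,3 \right)}\right) \left(\frac{437}{-43} - 44 Y\right) = \left(-50 + 1 \cdot 6 \left(-1\right)\right) \left(\frac{437}{-43} - -308\right) = \left(-50 + 6 \left(-1\right)\right) \left(437 \left(- \frac{1}{43}\right) + 308\right) = \left(-50 - 6\right) \left(- \frac{437}{43} + 308\right) = \left(-56\right) \frac{12807}{43} = - \frac{717192}{43}$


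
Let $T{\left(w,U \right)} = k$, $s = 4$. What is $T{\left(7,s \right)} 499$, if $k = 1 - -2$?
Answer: $1497$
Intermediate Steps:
$k = 3$ ($k = 1 + 2 = 3$)
$T{\left(w,U \right)} = 3$
$T{\left(7,s \right)} 499 = 3 \cdot 499 = 1497$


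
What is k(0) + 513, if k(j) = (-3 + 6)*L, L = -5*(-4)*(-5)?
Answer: 213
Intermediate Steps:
L = -100 (L = 20*(-5) = -100)
k(j) = -300 (k(j) = (-3 + 6)*(-100) = 3*(-100) = -300)
k(0) + 513 = -300 + 513 = 213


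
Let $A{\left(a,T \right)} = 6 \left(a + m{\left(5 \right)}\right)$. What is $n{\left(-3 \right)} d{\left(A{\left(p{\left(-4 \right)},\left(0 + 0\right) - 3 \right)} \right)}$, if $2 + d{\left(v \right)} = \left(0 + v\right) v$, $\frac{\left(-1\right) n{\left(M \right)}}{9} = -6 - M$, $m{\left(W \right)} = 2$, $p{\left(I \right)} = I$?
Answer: $3834$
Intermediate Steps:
$n{\left(M \right)} = 54 + 9 M$ ($n{\left(M \right)} = - 9 \left(-6 - M\right) = 54 + 9 M$)
$A{\left(a,T \right)} = 12 + 6 a$ ($A{\left(a,T \right)} = 6 \left(a + 2\right) = 6 \left(2 + a\right) = 12 + 6 a$)
$d{\left(v \right)} = -2 + v^{2}$ ($d{\left(v \right)} = -2 + \left(0 + v\right) v = -2 + v v = -2 + v^{2}$)
$n{\left(-3 \right)} d{\left(A{\left(p{\left(-4 \right)},\left(0 + 0\right) - 3 \right)} \right)} = \left(54 + 9 \left(-3\right)\right) \left(-2 + \left(12 + 6 \left(-4\right)\right)^{2}\right) = \left(54 - 27\right) \left(-2 + \left(12 - 24\right)^{2}\right) = 27 \left(-2 + \left(-12\right)^{2}\right) = 27 \left(-2 + 144\right) = 27 \cdot 142 = 3834$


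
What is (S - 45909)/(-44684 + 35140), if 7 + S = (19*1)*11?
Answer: 45707/9544 ≈ 4.7891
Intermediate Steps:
S = 202 (S = -7 + (19*1)*11 = -7 + 19*11 = -7 + 209 = 202)
(S - 45909)/(-44684 + 35140) = (202 - 45909)/(-44684 + 35140) = -45707/(-9544) = -45707*(-1/9544) = 45707/9544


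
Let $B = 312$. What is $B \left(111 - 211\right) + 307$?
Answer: $-30893$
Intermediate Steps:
$B \left(111 - 211\right) + 307 = 312 \left(111 - 211\right) + 307 = 312 \left(-100\right) + 307 = -31200 + 307 = -30893$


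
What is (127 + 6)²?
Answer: 17689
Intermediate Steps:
(127 + 6)² = 133² = 17689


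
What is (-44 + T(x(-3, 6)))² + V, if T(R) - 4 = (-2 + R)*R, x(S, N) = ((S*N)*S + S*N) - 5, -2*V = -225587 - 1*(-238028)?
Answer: 1463321/2 ≈ 7.3166e+5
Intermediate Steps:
V = -12441/2 (V = -(-225587 - 1*(-238028))/2 = -(-225587 + 238028)/2 = -½*12441 = -12441/2 ≈ -6220.5)
x(S, N) = -5 + N*S + N*S² (x(S, N) = ((N*S)*S + N*S) - 5 = (N*S² + N*S) - 5 = (N*S + N*S²) - 5 = -5 + N*S + N*S²)
T(R) = 4 + R*(-2 + R) (T(R) = 4 + (-2 + R)*R = 4 + R*(-2 + R))
(-44 + T(x(-3, 6)))² + V = (-44 + (4 + (-5 + 6*(-3) + 6*(-3)²)² - 2*(-5 + 6*(-3) + 6*(-3)²)))² - 12441/2 = (-44 + (4 + (-5 - 18 + 6*9)² - 2*(-5 - 18 + 6*9)))² - 12441/2 = (-44 + (4 + (-5 - 18 + 54)² - 2*(-5 - 18 + 54)))² - 12441/2 = (-44 + (4 + 31² - 2*31))² - 12441/2 = (-44 + (4 + 961 - 62))² - 12441/2 = (-44 + 903)² - 12441/2 = 859² - 12441/2 = 737881 - 12441/2 = 1463321/2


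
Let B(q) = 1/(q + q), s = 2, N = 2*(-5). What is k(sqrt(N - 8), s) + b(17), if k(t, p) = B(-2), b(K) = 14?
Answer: 55/4 ≈ 13.750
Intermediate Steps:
N = -10
B(q) = 1/(2*q)
k(t, p) = -1/4 (k(t, p) = (1/2)/(-2) = (1/2)*(-1/2) = -1/4)
k(sqrt(N - 8), s) + b(17) = -1/4 + 14 = 55/4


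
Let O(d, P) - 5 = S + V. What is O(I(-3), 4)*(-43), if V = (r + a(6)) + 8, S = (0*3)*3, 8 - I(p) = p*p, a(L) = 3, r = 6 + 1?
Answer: -989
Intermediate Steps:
r = 7
I(p) = 8 - p² (I(p) = 8 - p*p = 8 - p²)
S = 0 (S = 0*3 = 0)
V = 18 (V = (7 + 3) + 8 = 10 + 8 = 18)
O(d, P) = 23 (O(d, P) = 5 + (0 + 18) = 5 + 18 = 23)
O(I(-3), 4)*(-43) = 23*(-43) = -989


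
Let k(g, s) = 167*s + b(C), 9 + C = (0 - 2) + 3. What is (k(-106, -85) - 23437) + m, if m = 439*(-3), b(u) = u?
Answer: -38957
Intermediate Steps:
C = -8 (C = -9 + ((0 - 2) + 3) = -9 + (-2 + 3) = -9 + 1 = -8)
m = -1317
k(g, s) = -8 + 167*s (k(g, s) = 167*s - 8 = -8 + 167*s)
(k(-106, -85) - 23437) + m = ((-8 + 167*(-85)) - 23437) - 1317 = ((-8 - 14195) - 23437) - 1317 = (-14203 - 23437) - 1317 = -37640 - 1317 = -38957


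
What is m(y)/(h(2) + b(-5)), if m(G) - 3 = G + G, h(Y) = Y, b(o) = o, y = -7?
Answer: 11/3 ≈ 3.6667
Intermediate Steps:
m(G) = 3 + 2*G (m(G) = 3 + (G + G) = 3 + 2*G)
m(y)/(h(2) + b(-5)) = (3 + 2*(-7))/(2 - 5) = (3 - 14)/(-3) = -⅓*(-11) = 11/3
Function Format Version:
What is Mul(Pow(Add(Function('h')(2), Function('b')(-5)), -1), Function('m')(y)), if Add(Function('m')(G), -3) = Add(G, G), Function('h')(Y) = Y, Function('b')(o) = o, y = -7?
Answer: Rational(11, 3) ≈ 3.6667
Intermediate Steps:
Function('m')(G) = Add(3, Mul(2, G)) (Function('m')(G) = Add(3, Add(G, G)) = Add(3, Mul(2, G)))
Mul(Pow(Add(Function('h')(2), Function('b')(-5)), -1), Function('m')(y)) = Mul(Pow(Add(2, -5), -1), Add(3, Mul(2, -7))) = Mul(Pow(-3, -1), Add(3, -14)) = Mul(Rational(-1, 3), -11) = Rational(11, 3)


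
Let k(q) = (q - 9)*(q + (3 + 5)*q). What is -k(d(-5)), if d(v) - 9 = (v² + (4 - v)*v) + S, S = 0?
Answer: -1980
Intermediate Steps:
d(v) = 9 + v² + v*(4 - v) (d(v) = 9 + ((v² + (4 - v)*v) + 0) = 9 + ((v² + v*(4 - v)) + 0) = 9 + (v² + v*(4 - v)) = 9 + v² + v*(4 - v))
k(q) = 9*q*(-9 + q) (k(q) = (-9 + q)*(q + 8*q) = (-9 + q)*(9*q) = 9*q*(-9 + q))
-k(d(-5)) = -9*(9 + 4*(-5))*(-9 + (9 + 4*(-5))) = -9*(9 - 20)*(-9 + (9 - 20)) = -9*(-11)*(-9 - 11) = -9*(-11)*(-20) = -1*1980 = -1980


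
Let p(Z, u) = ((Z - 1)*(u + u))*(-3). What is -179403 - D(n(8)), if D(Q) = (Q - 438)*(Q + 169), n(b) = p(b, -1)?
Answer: -95847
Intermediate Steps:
p(Z, u) = -6*u*(-1 + Z) (p(Z, u) = ((-1 + Z)*(2*u))*(-3) = (2*u*(-1 + Z))*(-3) = -6*u*(-1 + Z))
n(b) = -6 + 6*b (n(b) = 6*(-1)*(1 - b) = -6 + 6*b)
D(Q) = (-438 + Q)*(169 + Q)
-179403 - D(n(8)) = -179403 - (-74022 + (-6 + 6*8)**2 - 269*(-6 + 6*8)) = -179403 - (-74022 + (-6 + 48)**2 - 269*(-6 + 48)) = -179403 - (-74022 + 42**2 - 269*42) = -179403 - (-74022 + 1764 - 11298) = -179403 - 1*(-83556) = -179403 + 83556 = -95847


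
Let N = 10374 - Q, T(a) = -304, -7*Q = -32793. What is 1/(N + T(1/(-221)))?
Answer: 7/37697 ≈ 0.00018569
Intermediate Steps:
Q = 32793/7 (Q = -⅐*(-32793) = 32793/7 ≈ 4684.7)
N = 39825/7 (N = 10374 - 1*32793/7 = 10374 - 32793/7 = 39825/7 ≈ 5689.3)
1/(N + T(1/(-221))) = 1/(39825/7 - 304) = 1/(37697/7) = 7/37697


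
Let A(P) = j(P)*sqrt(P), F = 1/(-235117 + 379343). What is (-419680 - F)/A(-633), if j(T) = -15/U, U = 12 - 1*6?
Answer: -60528767681*I*sqrt(633)/228237645 ≈ -6672.3*I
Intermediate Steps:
F = 1/144226 ≈ 6.9336e-6
U = 6 (U = 12 - 6 = 6)
j(T) = -5/2 (j(T) = -15/6 = -15*1/6 = -5/2)
A(P) = -5*sqrt(P)/2
(-419680 - F)/A(-633) = (-419680 - 1*1/144226)/((-5*I*sqrt(633)/2)) = (-419680 - 1/144226)/((-5*I*sqrt(633)/2)) = -60528767681*2*I*sqrt(633)/3165/144226 = -60528767681*I*sqrt(633)/228237645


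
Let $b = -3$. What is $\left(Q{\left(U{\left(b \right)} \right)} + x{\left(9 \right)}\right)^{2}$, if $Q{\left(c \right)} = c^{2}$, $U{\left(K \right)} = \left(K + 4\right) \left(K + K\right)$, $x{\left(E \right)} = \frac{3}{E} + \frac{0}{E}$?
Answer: $\frac{11881}{9} \approx 1320.1$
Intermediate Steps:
$x{\left(E \right)} = \frac{3}{E}$ ($x{\left(E \right)} = \frac{3}{E} + 0 = \frac{3}{E}$)
$U{\left(K \right)} = 2 K \left(4 + K\right)$ ($U{\left(K \right)} = \left(4 + K\right) 2 K = 2 K \left(4 + K\right)$)
$\left(Q{\left(U{\left(b \right)} \right)} + x{\left(9 \right)}\right)^{2} = \left(\left(2 \left(-3\right) \left(4 - 3\right)\right)^{2} + \frac{3}{9}\right)^{2} = \left(\left(2 \left(-3\right) 1\right)^{2} + 3 \cdot \frac{1}{9}\right)^{2} = \left(\left(-6\right)^{2} + \frac{1}{3}\right)^{2} = \left(36 + \frac{1}{3}\right)^{2} = \left(\frac{109}{3}\right)^{2} = \frac{11881}{9}$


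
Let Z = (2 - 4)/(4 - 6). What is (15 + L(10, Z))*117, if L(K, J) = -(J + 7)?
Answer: 819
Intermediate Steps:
Z = 1 (Z = -2/(-2) = -2*(-1/2) = 1)
L(K, J) = -7 - J (L(K, J) = -(7 + J) = -7 - J)
(15 + L(10, Z))*117 = (15 + (-7 - 1*1))*117 = (15 + (-7 - 1))*117 = (15 - 8)*117 = 7*117 = 819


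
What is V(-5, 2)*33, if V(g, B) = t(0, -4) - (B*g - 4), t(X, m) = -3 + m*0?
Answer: 363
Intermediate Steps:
t(X, m) = -3 (t(X, m) = -3 + 0 = -3)
V(g, B) = 1 - B*g (V(g, B) = -3 - (B*g - 4) = -3 - (-4 + B*g) = -3 + (4 - B*g) = 1 - B*g)
V(-5, 2)*33 = (1 - 1*2*(-5))*33 = (1 + 10)*33 = 11*33 = 363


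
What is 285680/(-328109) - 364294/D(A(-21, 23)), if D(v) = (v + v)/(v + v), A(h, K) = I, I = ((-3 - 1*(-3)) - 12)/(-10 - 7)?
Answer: -119528425726/328109 ≈ -3.6430e+5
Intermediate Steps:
I = 12/17 (I = ((-3 + 3) - 12)/(-17) = (0 - 12)*(-1/17) = -12*(-1/17) = 12/17 ≈ 0.70588)
A(h, K) = 12/17
D(v) = 1 (D(v) = (2*v)/((2*v)) = (2*v)*(1/(2*v)) = 1)
285680/(-328109) - 364294/D(A(-21, 23)) = 285680/(-328109) - 364294/1 = 285680*(-1/328109) - 364294*1 = -285680/328109 - 364294 = -119528425726/328109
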